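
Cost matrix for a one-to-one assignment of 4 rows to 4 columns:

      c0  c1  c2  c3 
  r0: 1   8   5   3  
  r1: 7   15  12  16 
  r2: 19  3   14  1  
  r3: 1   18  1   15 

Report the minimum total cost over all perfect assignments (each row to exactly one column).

Minimum assignment cost: 14

optimal assignment: row0→col3 (cost 3), row1→col0 (cost 7), row2→col1 (cost 3), row3→col2 (cost 1)
total = 3 + 7 + 3 + 1 = 14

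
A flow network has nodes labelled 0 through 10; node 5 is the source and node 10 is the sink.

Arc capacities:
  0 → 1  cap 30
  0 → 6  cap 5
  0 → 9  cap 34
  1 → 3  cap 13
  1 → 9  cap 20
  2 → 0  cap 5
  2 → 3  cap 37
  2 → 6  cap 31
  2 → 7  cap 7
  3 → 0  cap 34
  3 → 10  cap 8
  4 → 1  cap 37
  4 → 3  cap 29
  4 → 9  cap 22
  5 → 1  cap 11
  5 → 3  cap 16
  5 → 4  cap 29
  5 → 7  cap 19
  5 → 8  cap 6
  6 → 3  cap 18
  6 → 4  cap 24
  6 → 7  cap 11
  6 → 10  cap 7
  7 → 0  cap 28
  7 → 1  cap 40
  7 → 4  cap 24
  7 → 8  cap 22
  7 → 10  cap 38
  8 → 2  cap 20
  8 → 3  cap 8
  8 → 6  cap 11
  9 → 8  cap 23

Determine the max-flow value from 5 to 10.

augment #1: 5→3→10 bottleneck 8, total now 8
augment #2: 5→7→10 bottleneck 19, total now 27
augment #3: 5→8→6→10 bottleneck 6, total now 33
augment #4: 5→3→0→6→10 bottleneck 1, total now 34
augment #5: 5→3→0→6→7→10 bottleneck 4, total now 38
augment #6: 5→1→9→8→2→7→10 bottleneck 7, total now 45
augment #7: 5→1→9→8→6→7→10 bottleneck 4, total now 49
augment #8: 5→4→9→8→6→7→10 bottleneck 1, total now 50
augment #9: 5→4→9→8→2→6→7→10 bottleneck 2, total now 52

Maximum flow value: 52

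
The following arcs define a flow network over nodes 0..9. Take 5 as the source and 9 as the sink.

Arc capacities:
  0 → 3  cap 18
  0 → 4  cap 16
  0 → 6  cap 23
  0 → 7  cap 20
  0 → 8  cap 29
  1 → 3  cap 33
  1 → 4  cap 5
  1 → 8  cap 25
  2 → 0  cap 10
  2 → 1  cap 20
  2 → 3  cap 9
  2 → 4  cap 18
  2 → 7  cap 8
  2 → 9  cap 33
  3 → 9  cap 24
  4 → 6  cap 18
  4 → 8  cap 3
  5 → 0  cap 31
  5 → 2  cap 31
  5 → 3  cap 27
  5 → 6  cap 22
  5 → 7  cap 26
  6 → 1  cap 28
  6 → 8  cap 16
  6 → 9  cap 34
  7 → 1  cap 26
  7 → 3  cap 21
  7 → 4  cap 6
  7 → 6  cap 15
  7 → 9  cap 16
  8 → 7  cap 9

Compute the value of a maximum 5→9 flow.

Maximum flow value: 105

augment #1: 5→2→9 bottleneck 31, total now 31
augment #2: 5→3→9 bottleneck 24, total now 55
augment #3: 5→6→9 bottleneck 22, total now 77
augment #4: 5→7→9 bottleneck 16, total now 93
augment #5: 5→0→6→9 bottleneck 12, total now 105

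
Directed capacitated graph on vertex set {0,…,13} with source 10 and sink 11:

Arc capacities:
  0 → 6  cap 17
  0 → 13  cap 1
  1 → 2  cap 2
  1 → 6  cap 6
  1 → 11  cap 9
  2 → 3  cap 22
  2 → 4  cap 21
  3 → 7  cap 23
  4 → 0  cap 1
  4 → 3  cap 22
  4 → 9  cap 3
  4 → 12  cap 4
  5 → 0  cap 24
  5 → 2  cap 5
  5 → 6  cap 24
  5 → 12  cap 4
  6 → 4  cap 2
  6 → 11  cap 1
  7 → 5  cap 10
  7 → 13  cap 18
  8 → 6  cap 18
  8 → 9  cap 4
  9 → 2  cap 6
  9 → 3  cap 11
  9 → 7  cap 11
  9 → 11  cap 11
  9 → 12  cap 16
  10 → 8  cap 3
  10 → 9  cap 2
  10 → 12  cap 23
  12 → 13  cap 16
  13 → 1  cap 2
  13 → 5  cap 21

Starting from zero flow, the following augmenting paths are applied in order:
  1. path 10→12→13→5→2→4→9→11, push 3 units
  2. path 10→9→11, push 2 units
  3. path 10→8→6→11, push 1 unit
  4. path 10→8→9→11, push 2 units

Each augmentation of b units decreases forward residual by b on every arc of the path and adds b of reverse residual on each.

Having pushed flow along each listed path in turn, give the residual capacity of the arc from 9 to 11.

after path 1 (10→12→13→5→2→4→9→11, push 3): res(9,11)=8
after path 2 (10→9→11, push 2): res(9,11)=6
after path 3 (10→8→6→11, push 1): res(9,11)=6
after path 4 (10→8→9→11, push 2): res(9,11)=4

Residual capacity of (9,11): 4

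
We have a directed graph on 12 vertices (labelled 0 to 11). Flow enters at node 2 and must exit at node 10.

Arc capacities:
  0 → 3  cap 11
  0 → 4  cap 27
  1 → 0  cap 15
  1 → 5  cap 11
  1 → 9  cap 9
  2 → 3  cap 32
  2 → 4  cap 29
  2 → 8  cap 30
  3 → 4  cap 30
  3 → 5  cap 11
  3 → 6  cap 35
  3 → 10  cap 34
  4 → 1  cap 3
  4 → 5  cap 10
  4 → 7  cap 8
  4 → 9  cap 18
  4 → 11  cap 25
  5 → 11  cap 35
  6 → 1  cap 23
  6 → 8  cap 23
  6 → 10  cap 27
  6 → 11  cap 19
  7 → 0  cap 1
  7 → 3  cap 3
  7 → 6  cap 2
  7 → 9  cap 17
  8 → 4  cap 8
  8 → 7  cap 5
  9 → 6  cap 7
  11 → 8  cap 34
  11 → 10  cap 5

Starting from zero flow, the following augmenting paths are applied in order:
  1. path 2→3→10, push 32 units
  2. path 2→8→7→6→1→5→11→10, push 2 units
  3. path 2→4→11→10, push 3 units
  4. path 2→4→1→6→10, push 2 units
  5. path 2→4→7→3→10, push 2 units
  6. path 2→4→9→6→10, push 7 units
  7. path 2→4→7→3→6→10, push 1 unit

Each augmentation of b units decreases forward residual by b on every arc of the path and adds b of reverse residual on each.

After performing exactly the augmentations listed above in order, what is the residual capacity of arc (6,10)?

after path 1 (2→3→10, push 32): res(6,10)=27
after path 2 (2→8→7→6→1→5→11→10, push 2): res(6,10)=27
after path 3 (2→4→11→10, push 3): res(6,10)=27
after path 4 (2→4→1→6→10, push 2): res(6,10)=25
after path 5 (2→4→7→3→10, push 2): res(6,10)=25
after path 6 (2→4→9→6→10, push 7): res(6,10)=18
after path 7 (2→4→7→3→6→10, push 1): res(6,10)=17

Residual capacity of (6,10): 17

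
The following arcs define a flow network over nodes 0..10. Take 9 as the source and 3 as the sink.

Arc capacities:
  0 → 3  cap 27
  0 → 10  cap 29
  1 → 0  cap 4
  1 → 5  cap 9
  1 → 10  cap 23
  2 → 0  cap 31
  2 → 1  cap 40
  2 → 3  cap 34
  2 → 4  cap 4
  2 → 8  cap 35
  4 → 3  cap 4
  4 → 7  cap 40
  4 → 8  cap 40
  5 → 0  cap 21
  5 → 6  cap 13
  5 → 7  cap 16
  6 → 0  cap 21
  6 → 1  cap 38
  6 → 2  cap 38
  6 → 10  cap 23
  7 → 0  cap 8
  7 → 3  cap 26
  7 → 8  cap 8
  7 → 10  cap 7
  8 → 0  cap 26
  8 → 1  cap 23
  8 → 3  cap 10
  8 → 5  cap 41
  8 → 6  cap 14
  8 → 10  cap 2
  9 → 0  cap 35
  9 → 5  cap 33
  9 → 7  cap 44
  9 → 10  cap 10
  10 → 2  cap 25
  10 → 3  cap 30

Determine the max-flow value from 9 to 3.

Maximum flow value: 120

augment #1: 9→0→3 bottleneck 27, total now 27
augment #2: 9→7→3 bottleneck 26, total now 53
augment #3: 9→10→3 bottleneck 10, total now 63
augment #4: 9→0→10→3 bottleneck 8, total now 71
augment #5: 9→7→8→3 bottleneck 8, total now 79
augment #6: 9→7→10→3 bottleneck 7, total now 86
augment #7: 9→5→0→10→3 bottleneck 5, total now 91
augment #8: 9→5→6→2→3 bottleneck 13, total now 104
augment #9: 9→5→0→10→2→3 bottleneck 15, total now 119
augment #10: 9→7→0→10→2→3 bottleneck 1, total now 120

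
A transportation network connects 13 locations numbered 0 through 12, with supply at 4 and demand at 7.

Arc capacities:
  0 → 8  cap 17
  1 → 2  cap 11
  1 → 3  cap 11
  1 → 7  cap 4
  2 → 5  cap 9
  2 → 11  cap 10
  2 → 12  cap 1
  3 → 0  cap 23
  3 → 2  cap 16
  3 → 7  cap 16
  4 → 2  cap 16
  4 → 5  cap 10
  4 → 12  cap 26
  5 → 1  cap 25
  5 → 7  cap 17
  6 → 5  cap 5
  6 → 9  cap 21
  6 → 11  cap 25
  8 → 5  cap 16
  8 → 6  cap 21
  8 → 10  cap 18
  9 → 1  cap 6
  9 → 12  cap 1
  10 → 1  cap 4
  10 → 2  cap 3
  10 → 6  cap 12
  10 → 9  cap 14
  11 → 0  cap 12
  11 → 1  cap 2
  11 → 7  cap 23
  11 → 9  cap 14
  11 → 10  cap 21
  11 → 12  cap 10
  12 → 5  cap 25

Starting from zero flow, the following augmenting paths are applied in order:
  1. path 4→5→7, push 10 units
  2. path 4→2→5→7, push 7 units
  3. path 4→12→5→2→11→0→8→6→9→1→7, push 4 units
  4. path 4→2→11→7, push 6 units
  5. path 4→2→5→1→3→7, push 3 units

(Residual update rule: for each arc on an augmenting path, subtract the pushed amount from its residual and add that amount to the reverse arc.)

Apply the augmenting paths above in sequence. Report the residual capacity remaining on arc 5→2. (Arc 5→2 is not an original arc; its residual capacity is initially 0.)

after path 1 (4→5→7, push 10): res(5,2)=0
after path 2 (4→2→5→7, push 7): res(5,2)=7
after path 3 (4→12→5→2→11→0→8→6→9→1→7, push 4): res(5,2)=3
after path 4 (4→2→11→7, push 6): res(5,2)=3
after path 5 (4→2→5→1→3→7, push 3): res(5,2)=6

Residual capacity of (5,2): 6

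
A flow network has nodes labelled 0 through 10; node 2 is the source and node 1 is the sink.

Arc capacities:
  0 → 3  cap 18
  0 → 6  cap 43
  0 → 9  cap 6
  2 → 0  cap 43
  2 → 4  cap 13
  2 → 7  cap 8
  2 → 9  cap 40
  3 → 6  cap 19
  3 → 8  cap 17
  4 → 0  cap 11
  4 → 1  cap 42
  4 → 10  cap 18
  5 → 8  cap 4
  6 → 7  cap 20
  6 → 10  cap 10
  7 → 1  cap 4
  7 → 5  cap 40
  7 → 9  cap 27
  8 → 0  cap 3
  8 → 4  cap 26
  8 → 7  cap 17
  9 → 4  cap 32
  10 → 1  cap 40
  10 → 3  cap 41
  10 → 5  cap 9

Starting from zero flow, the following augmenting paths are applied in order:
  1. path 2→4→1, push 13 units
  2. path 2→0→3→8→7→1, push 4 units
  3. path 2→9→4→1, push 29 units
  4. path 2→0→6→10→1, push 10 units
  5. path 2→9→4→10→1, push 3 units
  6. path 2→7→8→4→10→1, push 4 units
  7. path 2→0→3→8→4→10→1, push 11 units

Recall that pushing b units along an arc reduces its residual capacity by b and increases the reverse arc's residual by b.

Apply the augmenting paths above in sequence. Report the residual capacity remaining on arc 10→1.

after path 1 (2→4→1, push 13): res(10,1)=40
after path 2 (2→0→3→8→7→1, push 4): res(10,1)=40
after path 3 (2→9→4→1, push 29): res(10,1)=40
after path 4 (2→0→6→10→1, push 10): res(10,1)=30
after path 5 (2→9→4→10→1, push 3): res(10,1)=27
after path 6 (2→7→8→4→10→1, push 4): res(10,1)=23
after path 7 (2→0→3→8→4→10→1, push 11): res(10,1)=12

Residual capacity of (10,1): 12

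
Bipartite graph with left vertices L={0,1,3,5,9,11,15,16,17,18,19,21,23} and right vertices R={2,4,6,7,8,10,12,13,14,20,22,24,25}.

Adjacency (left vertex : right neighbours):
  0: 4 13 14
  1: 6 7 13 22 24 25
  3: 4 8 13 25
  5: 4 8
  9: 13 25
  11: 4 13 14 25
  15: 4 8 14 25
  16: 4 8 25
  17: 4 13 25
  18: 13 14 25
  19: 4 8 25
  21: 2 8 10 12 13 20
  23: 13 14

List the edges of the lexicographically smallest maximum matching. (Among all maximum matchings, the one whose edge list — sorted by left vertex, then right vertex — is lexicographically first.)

|M| = 7 (so the lex-smallest maximum matching has 7 edges)
process left vertices in ascending order; for each, take the smallest-labelled available neighbour that still permits 7 edges overall, or leave it unmatched if none does
lex-smallest matching: {0-4, 1-6, 3-8, 9-13, 11-14, 15-25, 21-2}

Lex-smallest maximum matching: {(0,4), (1,6), (3,8), (9,13), (11,14), (15,25), (21,2)}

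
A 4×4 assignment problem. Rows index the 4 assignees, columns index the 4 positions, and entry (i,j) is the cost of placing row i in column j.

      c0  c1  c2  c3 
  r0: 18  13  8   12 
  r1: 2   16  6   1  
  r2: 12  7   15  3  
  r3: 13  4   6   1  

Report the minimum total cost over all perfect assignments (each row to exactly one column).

Minimum assignment cost: 17

optimal assignment: row0→col2 (cost 8), row1→col0 (cost 2), row2→col3 (cost 3), row3→col1 (cost 4)
total = 8 + 2 + 3 + 4 = 17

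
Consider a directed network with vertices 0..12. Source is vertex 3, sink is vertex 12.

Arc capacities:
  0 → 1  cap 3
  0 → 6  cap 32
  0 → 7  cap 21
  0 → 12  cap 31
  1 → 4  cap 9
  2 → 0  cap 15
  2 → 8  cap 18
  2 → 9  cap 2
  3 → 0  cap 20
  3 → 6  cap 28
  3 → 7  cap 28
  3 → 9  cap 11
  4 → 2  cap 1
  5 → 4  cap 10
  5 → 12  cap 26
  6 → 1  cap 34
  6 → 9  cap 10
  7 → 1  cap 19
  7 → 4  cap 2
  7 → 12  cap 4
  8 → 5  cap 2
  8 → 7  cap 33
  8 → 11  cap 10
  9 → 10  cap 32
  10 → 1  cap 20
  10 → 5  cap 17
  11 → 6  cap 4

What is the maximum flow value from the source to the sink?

augment #1: 3→0→12 bottleneck 20, total now 20
augment #2: 3→7→12 bottleneck 4, total now 24
augment #3: 3→9→10→5→12 bottleneck 11, total now 35
augment #4: 3→6→9→10→5→12 bottleneck 6, total now 41
augment #5: 3→7→4→2→0→12 bottleneck 1, total now 42

Maximum flow value: 42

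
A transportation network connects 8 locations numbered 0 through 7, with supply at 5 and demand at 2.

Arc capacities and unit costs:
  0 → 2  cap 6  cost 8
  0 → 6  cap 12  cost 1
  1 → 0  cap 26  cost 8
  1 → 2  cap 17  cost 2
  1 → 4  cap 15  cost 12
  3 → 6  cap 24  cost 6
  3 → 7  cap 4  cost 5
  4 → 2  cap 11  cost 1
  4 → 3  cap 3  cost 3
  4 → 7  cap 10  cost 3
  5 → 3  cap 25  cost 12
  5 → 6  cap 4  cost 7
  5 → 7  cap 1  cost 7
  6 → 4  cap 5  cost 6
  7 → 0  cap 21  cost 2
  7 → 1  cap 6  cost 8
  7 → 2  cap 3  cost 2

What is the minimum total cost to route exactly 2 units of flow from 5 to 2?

Minimum cost for 2 units: 23

shortest-cost path #1: 5→7→2 push 1 @ unit cost 9 (adds 9)
shortest-cost path #2: 5→6→4→2 push 1 @ unit cost 14 (adds 14)
total cost = 23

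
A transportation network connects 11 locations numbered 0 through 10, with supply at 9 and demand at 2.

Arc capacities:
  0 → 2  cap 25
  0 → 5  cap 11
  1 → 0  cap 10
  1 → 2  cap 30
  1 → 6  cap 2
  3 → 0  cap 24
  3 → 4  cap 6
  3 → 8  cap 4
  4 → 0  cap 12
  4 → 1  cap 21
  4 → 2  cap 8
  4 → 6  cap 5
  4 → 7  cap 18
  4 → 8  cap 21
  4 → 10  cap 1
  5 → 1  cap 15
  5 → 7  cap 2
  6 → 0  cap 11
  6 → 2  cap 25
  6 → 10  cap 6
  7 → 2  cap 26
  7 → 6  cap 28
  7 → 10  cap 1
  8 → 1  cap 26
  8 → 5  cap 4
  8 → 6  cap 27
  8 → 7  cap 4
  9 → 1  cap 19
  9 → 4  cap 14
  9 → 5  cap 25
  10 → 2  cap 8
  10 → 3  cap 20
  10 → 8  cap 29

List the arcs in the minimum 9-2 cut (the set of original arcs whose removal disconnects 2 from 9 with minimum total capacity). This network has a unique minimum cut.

augment #1: 9→1→2 push 19
augment #2: 9→4→2 push 8
augment #3: 9→4→0→2 push 6
augment #4: 9→5→1→2 push 11
augment #5: 9→5→7→2 push 2
augment #6: 9→5→1→0→2 push 4
max flow = 50; residual-reachable set from 9 gives S-side
cut edges (S→T): {(5,1), (5,7), (9,1), (9,4)} total cap 50

Min-cut arcs: {(5,1), (5,7), (9,1), (9,4)} (total capacity 50)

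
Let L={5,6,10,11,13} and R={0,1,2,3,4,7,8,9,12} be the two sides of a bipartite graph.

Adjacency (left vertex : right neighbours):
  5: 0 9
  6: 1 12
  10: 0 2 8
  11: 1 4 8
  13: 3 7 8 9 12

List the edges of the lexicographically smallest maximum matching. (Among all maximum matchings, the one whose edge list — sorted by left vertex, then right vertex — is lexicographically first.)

Lex-smallest maximum matching: {(5,0), (6,1), (10,2), (11,4), (13,3)}

|M| = 5 (so the lex-smallest maximum matching has 5 edges)
process left vertices in ascending order; for each, take the smallest-labelled available neighbour that still permits 5 edges overall, or leave it unmatched if none does
lex-smallest matching: {5-0, 6-1, 10-2, 11-4, 13-3}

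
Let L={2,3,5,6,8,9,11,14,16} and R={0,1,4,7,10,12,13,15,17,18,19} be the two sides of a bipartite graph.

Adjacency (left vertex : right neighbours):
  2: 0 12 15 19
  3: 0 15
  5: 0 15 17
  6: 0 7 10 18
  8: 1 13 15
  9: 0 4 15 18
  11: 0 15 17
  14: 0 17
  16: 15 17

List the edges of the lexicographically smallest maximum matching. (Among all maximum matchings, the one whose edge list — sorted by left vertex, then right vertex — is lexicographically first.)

|M| = 7 (so the lex-smallest maximum matching has 7 edges)
process left vertices in ascending order; for each, take the smallest-labelled available neighbour that still permits 7 edges overall, or leave it unmatched if none does
lex-smallest matching: {2-12, 3-0, 5-15, 6-7, 8-1, 9-4, 11-17}

Lex-smallest maximum matching: {(2,12), (3,0), (5,15), (6,7), (8,1), (9,4), (11,17)}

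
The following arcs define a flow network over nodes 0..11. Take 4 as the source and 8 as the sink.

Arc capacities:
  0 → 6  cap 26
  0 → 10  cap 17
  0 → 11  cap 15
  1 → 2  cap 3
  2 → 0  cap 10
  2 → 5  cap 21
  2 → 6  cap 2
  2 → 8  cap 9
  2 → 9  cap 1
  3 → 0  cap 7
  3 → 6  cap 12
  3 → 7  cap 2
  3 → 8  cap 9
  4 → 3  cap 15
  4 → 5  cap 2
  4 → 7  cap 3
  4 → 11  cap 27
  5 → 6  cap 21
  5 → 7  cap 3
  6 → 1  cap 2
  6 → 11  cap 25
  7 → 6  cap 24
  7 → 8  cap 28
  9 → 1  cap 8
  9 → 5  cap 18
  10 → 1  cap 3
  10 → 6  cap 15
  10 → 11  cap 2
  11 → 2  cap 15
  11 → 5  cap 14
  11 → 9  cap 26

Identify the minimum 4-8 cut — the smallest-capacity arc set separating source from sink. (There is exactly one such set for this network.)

augment #1: 4→3→8 push 9
augment #2: 4→7→8 push 3
augment #3: 4→3→7→8 push 2
augment #4: 4→5→7→8 push 2
augment #5: 4→11→2→8 push 9
augment #6: 4→11→5→7→8 push 1
max flow = 26; residual-reachable set from 4 gives S-side
cut edges (S→T): {(2,8), (3,7), (3,8), (4,7), (5,7)} total cap 26

Min-cut arcs: {(2,8), (3,7), (3,8), (4,7), (5,7)} (total capacity 26)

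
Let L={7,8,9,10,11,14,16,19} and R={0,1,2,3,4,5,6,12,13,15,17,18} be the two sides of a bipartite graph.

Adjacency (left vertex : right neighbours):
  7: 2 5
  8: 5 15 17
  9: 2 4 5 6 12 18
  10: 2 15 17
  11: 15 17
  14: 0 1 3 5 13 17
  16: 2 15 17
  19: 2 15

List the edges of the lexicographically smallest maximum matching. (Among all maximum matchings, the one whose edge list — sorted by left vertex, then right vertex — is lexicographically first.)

Lex-smallest maximum matching: {(7,2), (8,5), (9,4), (10,15), (11,17), (14,0)}

|M| = 6 (so the lex-smallest maximum matching has 6 edges)
process left vertices in ascending order; for each, take the smallest-labelled available neighbour that still permits 6 edges overall, or leave it unmatched if none does
lex-smallest matching: {7-2, 8-5, 9-4, 10-15, 11-17, 14-0}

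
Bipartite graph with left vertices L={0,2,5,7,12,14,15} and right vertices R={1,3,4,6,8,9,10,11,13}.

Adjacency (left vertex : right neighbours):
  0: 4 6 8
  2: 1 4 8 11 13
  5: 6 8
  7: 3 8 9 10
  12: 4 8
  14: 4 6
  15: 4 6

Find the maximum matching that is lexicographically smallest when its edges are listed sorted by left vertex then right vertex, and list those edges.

Lex-smallest maximum matching: {(0,4), (2,1), (5,6), (7,3), (12,8)}

|M| = 5 (so the lex-smallest maximum matching has 5 edges)
process left vertices in ascending order; for each, take the smallest-labelled available neighbour that still permits 5 edges overall, or leave it unmatched if none does
lex-smallest matching: {0-4, 2-1, 5-6, 7-3, 12-8}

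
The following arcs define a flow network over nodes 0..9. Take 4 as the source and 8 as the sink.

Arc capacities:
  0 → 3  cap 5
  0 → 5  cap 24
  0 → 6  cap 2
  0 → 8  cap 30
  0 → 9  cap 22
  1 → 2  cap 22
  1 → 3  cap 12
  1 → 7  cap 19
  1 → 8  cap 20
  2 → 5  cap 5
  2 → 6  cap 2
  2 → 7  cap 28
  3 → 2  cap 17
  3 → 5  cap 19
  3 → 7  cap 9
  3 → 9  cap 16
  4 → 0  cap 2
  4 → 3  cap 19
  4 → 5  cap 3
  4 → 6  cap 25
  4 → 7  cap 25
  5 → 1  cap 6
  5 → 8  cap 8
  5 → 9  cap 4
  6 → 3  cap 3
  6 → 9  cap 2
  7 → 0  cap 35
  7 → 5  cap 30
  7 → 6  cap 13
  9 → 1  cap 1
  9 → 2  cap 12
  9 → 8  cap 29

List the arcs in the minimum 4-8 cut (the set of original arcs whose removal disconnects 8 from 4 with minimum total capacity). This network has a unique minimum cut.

augment #1: 4→0→8 push 2
augment #2: 4→5→8 push 3
augment #3: 4→3→5→8 push 5
augment #4: 4→3→9→8 push 14
augment #5: 4→6→9→8 push 2
augment #6: 4→7→0→8 push 25
augment #7: 4→6→3→9→8 push 2
augment #8: 4→6→3→5→1→8 push 1
max flow = 54; residual-reachable set from 4 gives S-side
cut edges (S→T): {(4,0), (4,3), (4,5), (4,7), (6,3), (6,9)} total cap 54

Min-cut arcs: {(4,0), (4,3), (4,5), (4,7), (6,3), (6,9)} (total capacity 54)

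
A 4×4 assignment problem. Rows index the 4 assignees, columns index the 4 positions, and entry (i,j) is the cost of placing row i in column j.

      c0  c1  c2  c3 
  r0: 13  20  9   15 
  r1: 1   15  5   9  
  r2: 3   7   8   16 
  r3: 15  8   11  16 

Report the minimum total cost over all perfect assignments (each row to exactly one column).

optimal assignment: row0→col2 (cost 9), row1→col3 (cost 9), row2→col0 (cost 3), row3→col1 (cost 8)
total = 9 + 9 + 3 + 8 = 29

Minimum assignment cost: 29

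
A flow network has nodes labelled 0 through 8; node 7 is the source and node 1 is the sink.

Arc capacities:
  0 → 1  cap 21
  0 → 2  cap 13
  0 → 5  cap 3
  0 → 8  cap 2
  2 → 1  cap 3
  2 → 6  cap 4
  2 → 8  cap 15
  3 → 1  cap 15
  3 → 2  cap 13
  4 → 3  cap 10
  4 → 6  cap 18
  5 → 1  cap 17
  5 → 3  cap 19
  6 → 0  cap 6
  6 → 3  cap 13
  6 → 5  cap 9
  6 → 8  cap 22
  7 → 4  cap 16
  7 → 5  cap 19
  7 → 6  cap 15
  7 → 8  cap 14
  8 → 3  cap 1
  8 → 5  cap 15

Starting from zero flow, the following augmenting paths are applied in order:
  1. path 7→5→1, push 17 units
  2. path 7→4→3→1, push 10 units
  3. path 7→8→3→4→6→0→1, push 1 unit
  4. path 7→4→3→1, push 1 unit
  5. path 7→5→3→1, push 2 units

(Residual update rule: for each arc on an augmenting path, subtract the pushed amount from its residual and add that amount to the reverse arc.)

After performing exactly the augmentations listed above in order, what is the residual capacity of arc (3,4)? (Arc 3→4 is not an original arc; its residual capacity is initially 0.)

Residual capacity of (3,4): 10

after path 1 (7→5→1, push 17): res(3,4)=0
after path 2 (7→4→3→1, push 10): res(3,4)=10
after path 3 (7→8→3→4→6→0→1, push 1): res(3,4)=9
after path 4 (7→4→3→1, push 1): res(3,4)=10
after path 5 (7→5→3→1, push 2): res(3,4)=10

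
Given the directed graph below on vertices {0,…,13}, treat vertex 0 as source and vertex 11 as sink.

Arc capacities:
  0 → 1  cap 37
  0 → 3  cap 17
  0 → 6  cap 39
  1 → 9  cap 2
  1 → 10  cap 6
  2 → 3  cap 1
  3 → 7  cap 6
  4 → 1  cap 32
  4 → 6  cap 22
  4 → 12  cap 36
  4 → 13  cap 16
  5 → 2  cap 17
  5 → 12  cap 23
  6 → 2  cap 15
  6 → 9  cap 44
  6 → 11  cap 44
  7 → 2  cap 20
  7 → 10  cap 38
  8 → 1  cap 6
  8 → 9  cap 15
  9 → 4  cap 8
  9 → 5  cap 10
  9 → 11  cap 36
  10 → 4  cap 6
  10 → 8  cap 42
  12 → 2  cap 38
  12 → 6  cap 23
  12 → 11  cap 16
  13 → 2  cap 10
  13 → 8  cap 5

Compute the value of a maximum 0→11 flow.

Maximum flow value: 53

augment #1: 0→6→11 bottleneck 39, total now 39
augment #2: 0→1→9→11 bottleneck 2, total now 41
augment #3: 0→1→10→4→6→11 bottleneck 5, total now 46
augment #4: 0→1→10→4→12→11 bottleneck 1, total now 47
augment #5: 0→3→7→10→8→9→11 bottleneck 6, total now 53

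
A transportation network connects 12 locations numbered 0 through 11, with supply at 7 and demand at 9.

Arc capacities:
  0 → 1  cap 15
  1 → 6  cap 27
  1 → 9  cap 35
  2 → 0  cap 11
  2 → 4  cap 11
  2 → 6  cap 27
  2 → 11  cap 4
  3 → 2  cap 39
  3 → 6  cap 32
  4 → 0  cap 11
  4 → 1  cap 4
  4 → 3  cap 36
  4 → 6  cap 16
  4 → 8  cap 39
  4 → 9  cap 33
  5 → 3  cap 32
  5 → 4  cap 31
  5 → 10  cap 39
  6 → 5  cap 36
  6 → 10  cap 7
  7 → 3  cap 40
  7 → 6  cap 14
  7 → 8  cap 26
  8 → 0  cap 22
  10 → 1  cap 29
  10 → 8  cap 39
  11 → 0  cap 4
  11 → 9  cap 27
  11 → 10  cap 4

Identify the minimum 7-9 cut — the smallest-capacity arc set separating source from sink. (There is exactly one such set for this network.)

augment #1: 7→3→2→4→9 push 11
augment #2: 7→3→2→11→9 push 4
augment #3: 7→6→5→4→9 push 14
augment #4: 7→8→0→1→9 push 15
augment #5: 7→3→6→5→4→9 push 8
augment #6: 7→3→6→10→1→9 push 7
augment #7: 7→3→6→5→4→1→9 push 4
augment #8: 7→3→6→5→10→1→9 push 6
max flow = 69; residual-reachable set from 7 gives S-side
cut edges (S→T): {(0,1), (7,3), (7,6)} total cap 69

Min-cut arcs: {(0,1), (7,3), (7,6)} (total capacity 69)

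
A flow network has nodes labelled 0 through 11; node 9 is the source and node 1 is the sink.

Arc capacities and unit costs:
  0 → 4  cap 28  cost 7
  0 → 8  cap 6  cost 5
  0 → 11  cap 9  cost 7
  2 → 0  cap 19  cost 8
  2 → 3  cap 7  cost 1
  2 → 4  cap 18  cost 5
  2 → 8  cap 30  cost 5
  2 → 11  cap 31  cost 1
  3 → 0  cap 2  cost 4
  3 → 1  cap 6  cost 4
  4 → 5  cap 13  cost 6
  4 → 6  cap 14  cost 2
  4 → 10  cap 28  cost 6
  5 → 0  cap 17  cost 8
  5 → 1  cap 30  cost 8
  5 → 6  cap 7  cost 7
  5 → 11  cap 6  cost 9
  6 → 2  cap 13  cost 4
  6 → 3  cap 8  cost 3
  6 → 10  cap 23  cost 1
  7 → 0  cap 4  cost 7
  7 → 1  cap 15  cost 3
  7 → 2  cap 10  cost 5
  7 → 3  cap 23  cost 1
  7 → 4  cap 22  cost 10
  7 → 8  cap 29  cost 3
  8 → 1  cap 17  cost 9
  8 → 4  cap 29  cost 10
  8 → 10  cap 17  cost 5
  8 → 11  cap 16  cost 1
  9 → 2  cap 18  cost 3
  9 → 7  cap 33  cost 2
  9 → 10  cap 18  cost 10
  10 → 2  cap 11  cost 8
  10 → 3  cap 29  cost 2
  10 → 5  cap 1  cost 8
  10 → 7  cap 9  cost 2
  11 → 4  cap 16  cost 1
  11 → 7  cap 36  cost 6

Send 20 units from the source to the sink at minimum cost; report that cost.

Minimum cost for 20 units: 110

shortest-cost path #1: 9→7→1 push 15 @ unit cost 5 (adds 75)
shortest-cost path #2: 9→7→3→1 push 5 @ unit cost 7 (adds 35)
total cost = 110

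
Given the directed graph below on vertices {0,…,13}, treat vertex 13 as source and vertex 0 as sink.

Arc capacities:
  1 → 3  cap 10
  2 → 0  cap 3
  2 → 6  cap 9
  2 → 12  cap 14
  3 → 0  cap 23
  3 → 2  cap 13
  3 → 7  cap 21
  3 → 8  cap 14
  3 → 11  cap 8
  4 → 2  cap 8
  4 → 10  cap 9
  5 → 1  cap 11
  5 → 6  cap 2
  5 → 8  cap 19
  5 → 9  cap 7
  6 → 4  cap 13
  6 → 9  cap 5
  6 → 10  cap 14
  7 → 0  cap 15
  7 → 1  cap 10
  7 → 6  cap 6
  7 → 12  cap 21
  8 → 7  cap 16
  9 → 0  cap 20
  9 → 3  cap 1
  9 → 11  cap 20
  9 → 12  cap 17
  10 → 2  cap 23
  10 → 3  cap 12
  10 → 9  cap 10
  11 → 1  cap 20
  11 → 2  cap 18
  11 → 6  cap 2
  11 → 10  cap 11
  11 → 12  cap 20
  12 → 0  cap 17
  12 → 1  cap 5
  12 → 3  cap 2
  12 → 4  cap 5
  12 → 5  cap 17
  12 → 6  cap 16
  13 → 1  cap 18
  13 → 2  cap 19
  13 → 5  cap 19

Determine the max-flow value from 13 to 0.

augment #1: 13→2→0 bottleneck 3, total now 3
augment #2: 13→1→3→0 bottleneck 10, total now 13
augment #3: 13→2→12→0 bottleneck 14, total now 27
augment #4: 13→5→9→0 bottleneck 7, total now 34
augment #5: 13→2→6→9→0 bottleneck 2, total now 36
augment #6: 13→5→6→9→0 bottleneck 2, total now 38
augment #7: 13→5→8→7→0 bottleneck 10, total now 48

Maximum flow value: 48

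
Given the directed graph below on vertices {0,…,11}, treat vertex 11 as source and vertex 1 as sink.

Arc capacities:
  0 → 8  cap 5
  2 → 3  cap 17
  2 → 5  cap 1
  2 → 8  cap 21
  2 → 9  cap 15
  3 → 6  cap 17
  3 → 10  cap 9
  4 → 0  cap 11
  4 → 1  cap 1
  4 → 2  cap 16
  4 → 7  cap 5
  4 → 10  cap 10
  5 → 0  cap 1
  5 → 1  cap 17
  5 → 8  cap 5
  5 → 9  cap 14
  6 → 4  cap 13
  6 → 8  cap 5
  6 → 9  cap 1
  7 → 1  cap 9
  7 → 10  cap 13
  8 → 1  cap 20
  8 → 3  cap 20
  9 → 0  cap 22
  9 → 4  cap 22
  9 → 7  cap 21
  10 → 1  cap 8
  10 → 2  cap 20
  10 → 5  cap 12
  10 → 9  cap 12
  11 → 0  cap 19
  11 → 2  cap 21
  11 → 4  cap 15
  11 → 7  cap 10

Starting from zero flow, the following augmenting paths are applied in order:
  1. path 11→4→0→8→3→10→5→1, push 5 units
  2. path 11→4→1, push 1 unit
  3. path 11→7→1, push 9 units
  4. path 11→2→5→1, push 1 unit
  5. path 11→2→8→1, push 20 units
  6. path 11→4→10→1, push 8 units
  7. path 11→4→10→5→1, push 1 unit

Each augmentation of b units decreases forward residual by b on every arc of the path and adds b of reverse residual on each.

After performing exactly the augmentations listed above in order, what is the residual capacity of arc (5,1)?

Residual capacity of (5,1): 10

after path 1 (11→4→0→8→3→10→5→1, push 5): res(5,1)=12
after path 2 (11→4→1, push 1): res(5,1)=12
after path 3 (11→7→1, push 9): res(5,1)=12
after path 4 (11→2→5→1, push 1): res(5,1)=11
after path 5 (11→2→8→1, push 20): res(5,1)=11
after path 6 (11→4→10→1, push 8): res(5,1)=11
after path 7 (11→4→10→5→1, push 1): res(5,1)=10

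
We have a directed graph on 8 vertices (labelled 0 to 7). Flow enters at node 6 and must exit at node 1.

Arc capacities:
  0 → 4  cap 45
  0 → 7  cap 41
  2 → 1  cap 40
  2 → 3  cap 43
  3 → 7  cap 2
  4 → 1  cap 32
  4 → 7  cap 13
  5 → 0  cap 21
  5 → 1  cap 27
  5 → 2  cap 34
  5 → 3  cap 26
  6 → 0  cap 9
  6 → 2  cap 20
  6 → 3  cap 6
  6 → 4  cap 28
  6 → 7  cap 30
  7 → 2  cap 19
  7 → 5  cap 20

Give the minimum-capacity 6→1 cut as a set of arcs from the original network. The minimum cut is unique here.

Min-cut arcs: {(3,7), (6,0), (6,2), (6,4), (6,7)} (total capacity 89)

augment #1: 6→2→1 push 20
augment #2: 6→4→1 push 28
augment #3: 6→0→4→1 push 4
augment #4: 6→7→2→1 push 19
augment #5: 6→7→5→1 push 11
augment #6: 6→0→7→5→1 push 5
augment #7: 6→3→7→5→1 push 2
max flow = 89; residual-reachable set from 6 gives S-side
cut edges (S→T): {(3,7), (6,0), (6,2), (6,4), (6,7)} total cap 89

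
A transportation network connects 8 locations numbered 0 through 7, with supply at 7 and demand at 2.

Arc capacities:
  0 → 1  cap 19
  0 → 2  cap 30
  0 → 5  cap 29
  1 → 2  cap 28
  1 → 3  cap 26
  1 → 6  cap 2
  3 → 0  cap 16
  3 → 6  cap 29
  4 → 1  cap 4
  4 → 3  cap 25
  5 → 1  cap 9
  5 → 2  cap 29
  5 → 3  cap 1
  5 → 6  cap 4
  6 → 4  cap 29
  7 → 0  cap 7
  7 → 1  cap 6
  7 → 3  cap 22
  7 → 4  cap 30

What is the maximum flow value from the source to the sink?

Maximum flow value: 33

augment #1: 7→0→2 bottleneck 7, total now 7
augment #2: 7→1→2 bottleneck 6, total now 13
augment #3: 7→3→0→2 bottleneck 16, total now 29
augment #4: 7→4→1→2 bottleneck 4, total now 33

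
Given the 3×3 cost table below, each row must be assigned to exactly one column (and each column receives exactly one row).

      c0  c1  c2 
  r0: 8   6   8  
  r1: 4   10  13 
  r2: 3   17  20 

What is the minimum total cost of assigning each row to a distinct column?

Minimum assignment cost: 21

optimal assignment: row0→col2 (cost 8), row1→col1 (cost 10), row2→col0 (cost 3)
total = 8 + 10 + 3 = 21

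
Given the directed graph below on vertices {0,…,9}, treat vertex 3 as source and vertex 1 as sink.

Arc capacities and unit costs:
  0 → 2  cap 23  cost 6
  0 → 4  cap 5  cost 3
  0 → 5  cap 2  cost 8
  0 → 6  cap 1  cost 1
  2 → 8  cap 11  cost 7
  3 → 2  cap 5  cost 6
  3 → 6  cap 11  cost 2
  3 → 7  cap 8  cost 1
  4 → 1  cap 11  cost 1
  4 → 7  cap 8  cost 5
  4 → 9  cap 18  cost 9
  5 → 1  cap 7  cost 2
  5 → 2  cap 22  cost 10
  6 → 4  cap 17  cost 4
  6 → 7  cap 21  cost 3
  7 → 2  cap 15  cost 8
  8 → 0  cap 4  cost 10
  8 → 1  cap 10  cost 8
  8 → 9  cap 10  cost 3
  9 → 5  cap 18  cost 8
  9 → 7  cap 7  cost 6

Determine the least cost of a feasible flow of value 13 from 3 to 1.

shortest-cost path #1: 3→6→4→1 push 11 @ unit cost 7 (adds 77)
shortest-cost path #2: 3→2→8→1 push 2 @ unit cost 21 (adds 42)
total cost = 119

Minimum cost for 13 units: 119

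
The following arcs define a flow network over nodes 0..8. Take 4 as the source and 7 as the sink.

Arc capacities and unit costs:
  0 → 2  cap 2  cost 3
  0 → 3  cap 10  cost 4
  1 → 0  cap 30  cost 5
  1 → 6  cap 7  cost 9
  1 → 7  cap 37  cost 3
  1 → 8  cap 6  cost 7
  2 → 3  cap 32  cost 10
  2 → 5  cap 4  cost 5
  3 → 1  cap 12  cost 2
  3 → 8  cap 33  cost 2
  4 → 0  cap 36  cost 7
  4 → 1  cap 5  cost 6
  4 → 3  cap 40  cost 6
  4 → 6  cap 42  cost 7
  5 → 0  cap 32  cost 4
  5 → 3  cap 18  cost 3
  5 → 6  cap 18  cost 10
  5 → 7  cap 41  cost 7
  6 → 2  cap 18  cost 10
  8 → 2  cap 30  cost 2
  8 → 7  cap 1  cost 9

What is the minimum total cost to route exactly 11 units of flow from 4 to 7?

Minimum cost for 11 units: 111

shortest-cost path #1: 4→1→7 push 5 @ unit cost 9 (adds 45)
shortest-cost path #2: 4→3→1→7 push 6 @ unit cost 11 (adds 66)
total cost = 111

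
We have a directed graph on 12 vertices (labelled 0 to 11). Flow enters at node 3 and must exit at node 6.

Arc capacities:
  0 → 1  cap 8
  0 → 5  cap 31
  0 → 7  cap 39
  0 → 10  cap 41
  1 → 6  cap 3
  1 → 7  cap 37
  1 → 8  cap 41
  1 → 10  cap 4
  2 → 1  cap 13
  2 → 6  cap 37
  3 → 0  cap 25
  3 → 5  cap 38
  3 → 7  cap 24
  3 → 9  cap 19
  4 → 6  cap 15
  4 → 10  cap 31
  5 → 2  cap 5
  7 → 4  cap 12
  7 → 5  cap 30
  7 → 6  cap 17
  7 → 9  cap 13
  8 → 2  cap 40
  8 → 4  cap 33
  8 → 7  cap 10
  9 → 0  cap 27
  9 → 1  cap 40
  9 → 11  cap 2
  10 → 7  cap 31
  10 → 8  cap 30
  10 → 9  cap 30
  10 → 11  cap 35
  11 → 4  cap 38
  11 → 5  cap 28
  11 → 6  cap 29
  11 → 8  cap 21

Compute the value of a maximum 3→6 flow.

augment #1: 3→7→6 bottleneck 17, total now 17
augment #2: 3→0→1→6 bottleneck 3, total now 20
augment #3: 3→5→2→6 bottleneck 5, total now 25
augment #4: 3→7→4→6 bottleneck 7, total now 32
augment #5: 3→9→11→6 bottleneck 2, total now 34
augment #6: 3→0→7→4→6 bottleneck 5, total now 39
augment #7: 3→0→10→11→6 bottleneck 17, total now 56
augment #8: 3→9→0→10→11→6 bottleneck 10, total now 66
augment #9: 3→9→1→8→2→6 bottleneck 7, total now 73

Maximum flow value: 73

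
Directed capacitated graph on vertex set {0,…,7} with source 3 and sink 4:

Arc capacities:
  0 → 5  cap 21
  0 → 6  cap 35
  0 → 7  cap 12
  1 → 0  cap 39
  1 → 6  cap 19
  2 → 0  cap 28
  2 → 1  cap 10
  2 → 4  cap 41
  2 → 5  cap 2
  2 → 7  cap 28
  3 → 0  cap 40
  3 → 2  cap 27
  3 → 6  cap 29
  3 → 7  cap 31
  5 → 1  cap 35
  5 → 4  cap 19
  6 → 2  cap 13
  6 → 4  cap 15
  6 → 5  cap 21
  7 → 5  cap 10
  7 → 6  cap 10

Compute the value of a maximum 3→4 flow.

Maximum flow value: 74

augment #1: 3→2→4 bottleneck 27, total now 27
augment #2: 3→6→4 bottleneck 15, total now 42
augment #3: 3→0→5→4 bottleneck 19, total now 61
augment #4: 3→6→2→4 bottleneck 13, total now 74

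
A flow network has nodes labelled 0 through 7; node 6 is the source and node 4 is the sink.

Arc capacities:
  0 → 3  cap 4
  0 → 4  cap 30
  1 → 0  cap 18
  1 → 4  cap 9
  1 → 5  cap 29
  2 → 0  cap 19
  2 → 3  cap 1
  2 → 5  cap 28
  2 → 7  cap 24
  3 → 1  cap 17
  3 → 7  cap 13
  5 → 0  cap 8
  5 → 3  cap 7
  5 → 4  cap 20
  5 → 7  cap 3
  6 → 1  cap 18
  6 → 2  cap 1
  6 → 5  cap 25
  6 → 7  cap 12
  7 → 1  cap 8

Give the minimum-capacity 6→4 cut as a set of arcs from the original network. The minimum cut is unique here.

augment #1: 6→1→4 push 9
augment #2: 6→5→4 push 20
augment #3: 6→1→0→4 push 9
augment #4: 6→2→0→4 push 1
augment #5: 6→5→0→4 push 5
augment #6: 6→7→1→0→4 push 8
max flow = 52; residual-reachable set from 6 gives S-side
cut edges (S→T): {(6,1), (6,2), (6,5), (7,1)} total cap 52

Min-cut arcs: {(6,1), (6,2), (6,5), (7,1)} (total capacity 52)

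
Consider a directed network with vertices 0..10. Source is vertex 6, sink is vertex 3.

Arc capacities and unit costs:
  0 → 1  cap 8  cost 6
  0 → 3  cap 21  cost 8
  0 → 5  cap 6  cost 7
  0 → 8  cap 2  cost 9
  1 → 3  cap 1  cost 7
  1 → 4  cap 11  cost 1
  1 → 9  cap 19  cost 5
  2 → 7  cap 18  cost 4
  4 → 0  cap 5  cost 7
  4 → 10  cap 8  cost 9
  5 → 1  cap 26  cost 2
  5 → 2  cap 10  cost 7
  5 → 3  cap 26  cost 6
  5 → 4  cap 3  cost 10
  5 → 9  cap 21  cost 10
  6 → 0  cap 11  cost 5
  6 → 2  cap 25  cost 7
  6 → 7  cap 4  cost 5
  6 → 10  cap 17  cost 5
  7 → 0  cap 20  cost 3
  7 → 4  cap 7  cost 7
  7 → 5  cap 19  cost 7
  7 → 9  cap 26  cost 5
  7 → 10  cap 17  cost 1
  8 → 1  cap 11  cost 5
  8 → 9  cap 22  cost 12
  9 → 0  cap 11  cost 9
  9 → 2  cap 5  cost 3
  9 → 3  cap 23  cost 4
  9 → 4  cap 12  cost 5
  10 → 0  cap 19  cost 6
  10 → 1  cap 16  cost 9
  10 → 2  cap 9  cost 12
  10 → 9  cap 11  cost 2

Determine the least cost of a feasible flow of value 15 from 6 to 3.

shortest-cost path #1: 6→10→9→3 push 11 @ unit cost 11 (adds 121)
shortest-cost path #2: 6→0→3 push 4 @ unit cost 13 (adds 52)
total cost = 173

Minimum cost for 15 units: 173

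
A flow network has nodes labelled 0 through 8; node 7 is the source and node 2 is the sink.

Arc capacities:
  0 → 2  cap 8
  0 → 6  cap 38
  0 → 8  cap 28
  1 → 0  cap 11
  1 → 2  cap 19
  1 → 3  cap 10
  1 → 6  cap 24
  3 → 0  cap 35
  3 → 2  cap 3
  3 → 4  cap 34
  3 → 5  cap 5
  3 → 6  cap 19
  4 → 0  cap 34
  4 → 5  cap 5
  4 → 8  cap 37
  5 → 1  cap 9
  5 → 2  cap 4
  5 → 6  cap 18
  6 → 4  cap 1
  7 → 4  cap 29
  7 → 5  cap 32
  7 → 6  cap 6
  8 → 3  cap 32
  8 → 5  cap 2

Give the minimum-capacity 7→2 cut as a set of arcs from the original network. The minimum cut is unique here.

Min-cut arcs: {(0,2), (3,2), (5,1), (5,2)} (total capacity 24)

augment #1: 7→5→2 push 4
augment #2: 7→4→0→2 push 8
augment #3: 7→5→1→2 push 9
augment #4: 7→4→8→3→2 push 3
max flow = 24; residual-reachable set from 7 gives S-side
cut edges (S→T): {(0,2), (3,2), (5,1), (5,2)} total cap 24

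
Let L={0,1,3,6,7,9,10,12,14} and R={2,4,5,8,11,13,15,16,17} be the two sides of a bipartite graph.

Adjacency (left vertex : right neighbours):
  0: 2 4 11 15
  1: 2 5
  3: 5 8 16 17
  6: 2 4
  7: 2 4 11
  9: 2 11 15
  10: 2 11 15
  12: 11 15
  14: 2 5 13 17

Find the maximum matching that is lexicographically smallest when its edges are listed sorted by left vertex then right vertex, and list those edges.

|M| = 7 (so the lex-smallest maximum matching has 7 edges)
process left vertices in ascending order; for each, take the smallest-labelled available neighbour that still permits 7 edges overall, or leave it unmatched if none does
lex-smallest matching: {0-2, 1-5, 3-8, 6-4, 7-11, 9-15, 14-13}

Lex-smallest maximum matching: {(0,2), (1,5), (3,8), (6,4), (7,11), (9,15), (14,13)}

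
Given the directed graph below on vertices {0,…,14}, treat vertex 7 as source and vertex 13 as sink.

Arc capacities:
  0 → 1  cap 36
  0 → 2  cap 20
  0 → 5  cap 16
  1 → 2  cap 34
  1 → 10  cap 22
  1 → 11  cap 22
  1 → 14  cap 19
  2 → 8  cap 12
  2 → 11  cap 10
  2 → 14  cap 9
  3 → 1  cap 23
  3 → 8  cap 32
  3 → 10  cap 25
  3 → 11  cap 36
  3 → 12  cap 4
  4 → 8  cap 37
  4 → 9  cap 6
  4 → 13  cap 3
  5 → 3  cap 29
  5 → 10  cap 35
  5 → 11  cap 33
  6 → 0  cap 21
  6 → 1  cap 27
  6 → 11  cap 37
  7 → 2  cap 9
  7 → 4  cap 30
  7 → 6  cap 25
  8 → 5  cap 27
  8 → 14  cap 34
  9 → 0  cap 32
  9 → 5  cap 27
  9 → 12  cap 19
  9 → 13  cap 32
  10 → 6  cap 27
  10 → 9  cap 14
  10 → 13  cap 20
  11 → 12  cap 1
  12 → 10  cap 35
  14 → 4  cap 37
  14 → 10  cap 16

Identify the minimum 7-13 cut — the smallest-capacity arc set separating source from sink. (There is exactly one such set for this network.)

augment #1: 7→4→13 push 3
augment #2: 7→4→9→13 push 6
augment #3: 7→2→14→10→13 push 9
augment #4: 7→6→1→10→13 push 11
augment #5: 7→6→1→10→9→13 push 11
augment #6: 7→4→8→5→10→9→13 push 3
max flow = 43; residual-reachable set from 7 gives S-side
cut edges (S→T): {(4,9), (4,13), (10,9), (10,13)} total cap 43

Min-cut arcs: {(4,9), (4,13), (10,9), (10,13)} (total capacity 43)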